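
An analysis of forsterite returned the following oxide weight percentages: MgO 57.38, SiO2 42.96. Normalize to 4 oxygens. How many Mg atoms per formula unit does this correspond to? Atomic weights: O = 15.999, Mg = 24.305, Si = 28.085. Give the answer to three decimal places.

MgO (M=40.304): mol = 1.42368; Mg = 1.42368, O = 1.42368.
SiO2 (M=60.083): mol = 0.71501; Si = 0.71501, O = 1.43002.
ΣO = 2.85370; factor = 4/ΣO = 1.40169.
Mg apfu = 1.42368 × 1.40169 = 1.996.

1.996 Mg apfu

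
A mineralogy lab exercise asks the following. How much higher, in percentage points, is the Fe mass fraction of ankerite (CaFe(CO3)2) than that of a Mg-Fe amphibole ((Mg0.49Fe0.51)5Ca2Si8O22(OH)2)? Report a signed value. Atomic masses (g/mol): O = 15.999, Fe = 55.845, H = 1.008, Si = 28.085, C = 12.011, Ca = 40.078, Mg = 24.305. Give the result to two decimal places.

Fe in CaFe(CO3)2: molar mass 215.939 g/mol; 1×55.845 = 55.845 g → 25.86 wt%.
Fe in (Mg0.49Fe0.51)5Ca2Si8O22(OH)2: molar mass 892.780 g/mol; 2.55×55.845 = 142.405 g → 15.95 wt%.
Difference = 25.86 − 15.95 = 9.91 percentage points.

9.91 percentage points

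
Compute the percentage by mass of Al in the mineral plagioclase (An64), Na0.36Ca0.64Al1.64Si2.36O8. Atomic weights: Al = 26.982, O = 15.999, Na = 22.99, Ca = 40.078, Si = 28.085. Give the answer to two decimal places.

Formula mass = 0.36×22.99 + 0.64×40.078 + 1.64×26.982 + 2.36×28.085 + 8×15.999 = 272.449 g/mol, of which 44.250 g is Al.
So Al makes up 44.250/272.449 = 0.1624 of the mass, i.e. 16.24%.

16.24 mass %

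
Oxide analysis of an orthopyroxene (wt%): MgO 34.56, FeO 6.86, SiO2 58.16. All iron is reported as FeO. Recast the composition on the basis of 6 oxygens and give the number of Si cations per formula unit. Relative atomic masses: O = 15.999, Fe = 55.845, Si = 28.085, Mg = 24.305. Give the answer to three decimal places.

MgO: 34.56/40.304 = 0.85748 mol → 0.85748 mol Mg, 0.85748 mol O.
FeO: 6.86/71.844 = 0.09548 mol → 0.09548 mol Fe, 0.09548 mol O.
SiO2: 58.16/60.083 = 0.96799 mol → 0.96799 mol Si, 1.93598 mol O.
Total oxygen = 2.88894 mol. Normalization factor = 6/2.88894 = 2.07689.
Si per 6 O = 0.96799 × 2.07689 = 2.010.

2.010 Si apfu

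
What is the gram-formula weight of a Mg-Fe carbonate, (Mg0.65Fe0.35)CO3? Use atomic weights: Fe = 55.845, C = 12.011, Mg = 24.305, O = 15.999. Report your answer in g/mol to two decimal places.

95.35 g/mol

The formula mass is the sum 0.65*24.305 + 0.35*55.845 + 1*12.011 + 3*15.999.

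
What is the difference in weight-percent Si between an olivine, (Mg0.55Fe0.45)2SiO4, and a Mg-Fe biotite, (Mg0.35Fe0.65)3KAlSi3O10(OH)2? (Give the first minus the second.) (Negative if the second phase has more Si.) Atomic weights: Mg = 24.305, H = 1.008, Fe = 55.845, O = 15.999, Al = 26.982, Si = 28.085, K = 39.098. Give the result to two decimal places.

M((Mg0.55Fe0.45)2SiO4) = 169.077 g/mol, so wt% Si = 28.085/169.077 × 100 = 16.61%.
M((Mg0.35Fe0.65)3KAlSi3O10(OH)2) = 478.757 g/mol, so wt% Si = 84.255/478.757 × 100 = 17.60%.
16.61 − 17.60 = -0.99 pp.

-0.99 percentage points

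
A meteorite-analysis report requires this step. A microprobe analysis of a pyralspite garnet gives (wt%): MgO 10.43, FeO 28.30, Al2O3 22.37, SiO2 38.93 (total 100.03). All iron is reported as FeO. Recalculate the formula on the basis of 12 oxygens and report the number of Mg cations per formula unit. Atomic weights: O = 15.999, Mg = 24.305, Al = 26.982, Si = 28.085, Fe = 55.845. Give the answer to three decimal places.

1.191 Mg apfu

10.43 wt% MgO ÷ 40.304 g/mol = 0.25878 mol, giving 0.25878 Mg and 0.25878 O.
28.30 wt% FeO ÷ 71.844 g/mol = 0.39391 mol, giving 0.39391 Fe and 0.39391 O.
22.37 wt% Al2O3 ÷ 101.961 g/mol = 0.21940 mol, giving 0.43880 Al and 0.65820 O.
38.93 wt% SiO2 ÷ 60.083 g/mol = 0.64794 mol, giving 0.64794 Si and 1.29588 O.
Oxygen sums to 2.60677; scaling by 12/2.60677 = 4.60340 puts the formula on 12 O.
Mg: 0.25878 × 4.60340 = 1.191 atoms per formula unit.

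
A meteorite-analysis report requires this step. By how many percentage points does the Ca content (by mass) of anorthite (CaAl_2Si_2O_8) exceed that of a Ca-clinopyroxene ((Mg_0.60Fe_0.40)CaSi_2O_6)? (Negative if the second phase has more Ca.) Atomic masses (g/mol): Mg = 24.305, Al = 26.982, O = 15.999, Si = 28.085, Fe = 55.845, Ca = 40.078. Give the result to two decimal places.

Ca in CaAl_2Si_2O_8: molar mass 278.204 g/mol; 1×40.078 = 40.078 g → 14.41 wt%.
Ca in (Mg_0.60Fe_0.40)CaSi_2O_6: molar mass 229.163 g/mol; 1×40.078 = 40.078 g → 17.49 wt%.
Difference = 14.41 − 17.49 = -3.08 percentage points.

-3.08 percentage points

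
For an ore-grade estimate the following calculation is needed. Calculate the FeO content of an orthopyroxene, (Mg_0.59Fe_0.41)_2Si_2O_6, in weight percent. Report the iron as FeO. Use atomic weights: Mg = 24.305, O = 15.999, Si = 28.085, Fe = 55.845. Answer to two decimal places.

Molar mass of (Mg_0.59Fe_0.41)_2Si_2O_6 = 1.18*24.305 + 0.82*55.845 + 2*28.085 + 6*15.999 = 226.637 g/mol.
Each formula unit contains 0.82 Fe, equivalent to 0.82/1 = 0.8200 mol FeO.
M(FeO) = 1×55.845 + 1×15.999 = 71.844 g/mol.
Mass of FeO per formula unit = 0.8200 × 71.844 = 58.912 g.
FeO wt% = 58.912 / 226.637 × 100 = 25.99%.

25.99 wt%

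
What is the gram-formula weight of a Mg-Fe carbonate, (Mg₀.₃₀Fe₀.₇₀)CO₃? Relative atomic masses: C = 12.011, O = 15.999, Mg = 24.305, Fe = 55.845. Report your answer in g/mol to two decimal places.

The formula mass is the sum 0.30*24.305 + 0.70*55.845 + 1*12.011 + 3*15.999.

106.39 g/mol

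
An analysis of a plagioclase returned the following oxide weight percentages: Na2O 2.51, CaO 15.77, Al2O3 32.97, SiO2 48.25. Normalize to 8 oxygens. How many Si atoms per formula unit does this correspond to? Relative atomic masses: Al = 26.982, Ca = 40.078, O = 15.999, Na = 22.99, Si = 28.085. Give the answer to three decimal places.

Na2O: 2.51/61.979 = 0.04050 mol → 0.08100 mol Na, 0.04050 mol O.
CaO: 15.77/56.077 = 0.28122 mol → 0.28122 mol Ca, 0.28122 mol O.
Al2O3: 32.97/101.961 = 0.32336 mol → 0.64672 mol Al, 0.97008 mol O.
SiO2: 48.25/60.083 = 0.80306 mol → 0.80306 mol Si, 1.60612 mol O.
Total oxygen = 2.89792 mol. Normalization factor = 8/2.89792 = 2.76060.
Si per 8 O = 0.80306 × 2.76060 = 2.217.

2.217 Si apfu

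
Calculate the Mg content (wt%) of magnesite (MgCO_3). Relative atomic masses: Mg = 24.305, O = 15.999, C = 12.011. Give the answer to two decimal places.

28.83 wt%

M(MgCO_3) = 84.313 g/mol.
Mg contributes 1 × 24.305 = 24.305 g per mole.
24.305/84.313 = 0.2883 → 28.83%.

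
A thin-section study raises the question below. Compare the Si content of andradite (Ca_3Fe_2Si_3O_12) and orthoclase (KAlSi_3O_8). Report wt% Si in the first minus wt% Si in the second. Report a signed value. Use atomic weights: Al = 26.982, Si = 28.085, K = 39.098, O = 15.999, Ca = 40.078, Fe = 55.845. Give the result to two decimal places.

Si in Ca_3Fe_2Si_3O_12: molar mass 508.167 g/mol; 3×28.085 = 84.255 g → 16.58 wt%.
Si in KAlSi_3O_8: molar mass 278.327 g/mol; 3×28.085 = 84.255 g → 30.27 wt%.
Difference = 16.58 − 30.27 = -13.69 percentage points.

-13.69 percentage points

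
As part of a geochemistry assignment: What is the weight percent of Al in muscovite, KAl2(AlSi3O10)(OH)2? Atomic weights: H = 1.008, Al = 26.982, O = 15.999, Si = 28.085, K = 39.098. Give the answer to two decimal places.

Molar mass of KAl2(AlSi3O10)(OH)2: 1×39.098 + 3×26.982 + 3×28.085 + 12×15.999 + 2×1.008 = 398.303 g/mol.
Mass of Al per formula unit: 3 × 26.982 = 80.946 g.
Weight fraction Al = 80.946 / 398.303 = 0.2032.

20.32 wt%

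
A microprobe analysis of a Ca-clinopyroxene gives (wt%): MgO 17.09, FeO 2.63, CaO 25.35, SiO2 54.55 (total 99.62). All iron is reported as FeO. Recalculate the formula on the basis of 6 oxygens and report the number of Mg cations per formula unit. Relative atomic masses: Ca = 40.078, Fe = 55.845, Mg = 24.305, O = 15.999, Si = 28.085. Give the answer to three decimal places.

MgO (M=40.304): mol = 0.42403; Mg = 0.42403, O = 0.42403.
FeO (M=71.844): mol = 0.03661; Fe = 0.03661, O = 0.03661.
CaO (M=56.077): mol = 0.45206; Ca = 0.45206, O = 0.45206.
SiO2 (M=60.083): mol = 0.90791; Si = 0.90791, O = 1.81582.
ΣO = 2.72852; factor = 6/ΣO = 2.19899.
Mg apfu = 0.42403 × 2.19899 = 0.932.

0.932 Mg apfu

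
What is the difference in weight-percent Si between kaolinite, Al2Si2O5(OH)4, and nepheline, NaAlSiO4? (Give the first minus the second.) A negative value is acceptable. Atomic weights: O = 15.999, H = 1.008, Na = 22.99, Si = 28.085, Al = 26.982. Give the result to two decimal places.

1.99 percentage points

First mineral: 56.170 g Si in 258.157 g formula = 21.76 wt% Si.
Second mineral: 28.085 g Si in 142.053 g formula = 19.77 wt% Si.
21.76% − 19.77% gives a difference of 1.99 percentage points.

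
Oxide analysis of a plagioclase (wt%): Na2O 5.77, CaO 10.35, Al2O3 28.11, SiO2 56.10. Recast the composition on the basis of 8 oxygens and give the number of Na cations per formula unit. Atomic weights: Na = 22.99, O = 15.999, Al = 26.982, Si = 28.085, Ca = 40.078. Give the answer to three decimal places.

0.501 Na apfu

5.77 wt% Na2O ÷ 61.979 g/mol = 0.09310 mol, giving 0.18620 Na and 0.09310 O.
10.35 wt% CaO ÷ 56.077 g/mol = 0.18457 mol, giving 0.18457 Ca and 0.18457 O.
28.11 wt% Al2O3 ÷ 101.961 g/mol = 0.27569 mol, giving 0.55138 Al and 0.82707 O.
56.10 wt% SiO2 ÷ 60.083 g/mol = 0.93371 mol, giving 0.93371 Si and 1.86742 O.
Oxygen sums to 2.97216; scaling by 8/2.97216 = 2.69165 puts the formula on 8 O.
Na: 0.18620 × 2.69165 = 0.501 atoms per formula unit.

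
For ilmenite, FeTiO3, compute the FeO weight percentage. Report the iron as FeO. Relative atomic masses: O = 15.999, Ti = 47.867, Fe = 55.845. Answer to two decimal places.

M(FeTiO3) = 151.709 g/mol; M(FeO) = 71.844 g/mol.
Moles FeO per formula unit = 1 Fe ÷ 1 = 1.0000.
FeO fraction = (1.0000 × 71.844) / 151.709 = 71.844/151.709 = 0.4736.

47.36 wt%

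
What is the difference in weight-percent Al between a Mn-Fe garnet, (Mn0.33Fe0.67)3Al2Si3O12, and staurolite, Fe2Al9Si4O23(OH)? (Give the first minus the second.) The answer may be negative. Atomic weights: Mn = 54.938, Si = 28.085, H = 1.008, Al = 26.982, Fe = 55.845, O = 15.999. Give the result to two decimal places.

-17.65 percentage points

M((Mn0.33Fe0.67)3Al2Si3O12) = 496.844 g/mol, so wt% Al = 53.964/496.844 × 100 = 10.86%.
M(Fe2Al9Si4O23(OH)) = 851.852 g/mol, so wt% Al = 242.838/851.852 × 100 = 28.51%.
10.86 − 28.51 = -17.65 pp.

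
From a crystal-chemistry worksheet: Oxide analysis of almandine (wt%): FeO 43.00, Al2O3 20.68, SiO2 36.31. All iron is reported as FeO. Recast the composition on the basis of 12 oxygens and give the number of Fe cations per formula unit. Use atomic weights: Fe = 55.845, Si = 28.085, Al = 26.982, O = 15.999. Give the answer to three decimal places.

43.00 wt% FeO ÷ 71.844 g/mol = 0.59852 mol, giving 0.59852 Fe and 0.59852 O.
20.68 wt% Al2O3 ÷ 101.961 g/mol = 0.20282 mol, giving 0.40564 Al and 0.60846 O.
36.31 wt% SiO2 ÷ 60.083 g/mol = 0.60433 mol, giving 0.60433 Si and 1.20866 O.
Oxygen sums to 2.41564; scaling by 12/2.41564 = 4.96763 puts the formula on 12 O.
Fe: 0.59852 × 4.96763 = 2.973 atoms per formula unit.

2.973 Fe apfu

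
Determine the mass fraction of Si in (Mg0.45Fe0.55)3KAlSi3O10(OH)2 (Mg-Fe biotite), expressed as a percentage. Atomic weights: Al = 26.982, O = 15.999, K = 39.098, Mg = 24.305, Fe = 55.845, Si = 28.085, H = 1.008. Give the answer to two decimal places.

17.95 mass %

M((Mg0.45Fe0.55)3KAlSi3O10(OH)2) = 469.295 g/mol.
Si contributes 3 × 28.085 = 84.255 g per mole.
84.255/469.295 = 0.1795 → 17.95%.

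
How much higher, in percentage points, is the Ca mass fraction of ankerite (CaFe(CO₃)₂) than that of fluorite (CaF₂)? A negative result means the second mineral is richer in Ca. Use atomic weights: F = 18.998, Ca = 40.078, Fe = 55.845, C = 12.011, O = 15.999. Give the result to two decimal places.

M(CaFe(CO₃)₂) = 215.939 g/mol, so wt% Ca = 40.078/215.939 × 100 = 18.56%.
M(CaF₂) = 78.074 g/mol, so wt% Ca = 40.078/78.074 × 100 = 51.33%.
18.56 − 51.33 = -32.77 pp.

-32.77 percentage points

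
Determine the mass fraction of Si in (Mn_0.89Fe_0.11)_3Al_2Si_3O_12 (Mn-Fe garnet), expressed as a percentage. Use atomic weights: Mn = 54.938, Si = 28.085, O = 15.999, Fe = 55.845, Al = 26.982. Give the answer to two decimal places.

Formula mass = 2.67·54.938 + 0.33·55.845 + 2·26.982 + 3·28.085 + 12·15.999 = 495.320 g/mol, of which 84.255 g is Si.
So Si makes up 84.255/495.320 = 0.1701 of the mass, i.e. 17.01%.

17.01 weight percent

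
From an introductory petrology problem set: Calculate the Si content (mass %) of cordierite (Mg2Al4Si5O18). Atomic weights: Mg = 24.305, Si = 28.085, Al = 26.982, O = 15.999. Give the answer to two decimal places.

M(Mg2Al4Si5O18) = 584.945 g/mol.
Si contributes 5 × 28.085 = 140.425 g per mole.
140.425/584.945 = 0.2401 → 24.01%.

24.01 mass %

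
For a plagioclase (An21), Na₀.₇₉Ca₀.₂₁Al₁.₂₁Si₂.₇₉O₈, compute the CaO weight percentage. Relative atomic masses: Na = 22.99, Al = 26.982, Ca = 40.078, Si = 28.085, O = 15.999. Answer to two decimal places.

4.43 wt%

Formula mass = 265.576 g/mol.
0.21 Ca → 0.2100 mol CaO per formula unit; M(CaO) = 56.077, so CaO mass = 11.776 g.
11.776/265.576 × 100 = 4.43 wt%.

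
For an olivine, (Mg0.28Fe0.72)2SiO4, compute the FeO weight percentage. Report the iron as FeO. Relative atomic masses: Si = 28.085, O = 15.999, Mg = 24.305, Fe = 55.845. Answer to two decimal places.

55.59 wt%

Formula mass = 186.109 g/mol.
1.44 Fe → 1.4400 mol FeO per formula unit; M(FeO) = 71.844, so FeO mass = 103.455 g.
103.455/186.109 × 100 = 55.59 wt%.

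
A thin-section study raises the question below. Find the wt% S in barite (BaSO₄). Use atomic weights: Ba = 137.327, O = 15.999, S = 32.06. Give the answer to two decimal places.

13.74 weight percent

Molar mass of BaSO₄: 1·137.327 + 1·32.06 + 4·15.999 = 233.383 g/mol.
Mass of S per formula unit: 1 × 32.06 = 32.060 g.
Weight fraction S = 32.060 / 233.383 = 0.1374.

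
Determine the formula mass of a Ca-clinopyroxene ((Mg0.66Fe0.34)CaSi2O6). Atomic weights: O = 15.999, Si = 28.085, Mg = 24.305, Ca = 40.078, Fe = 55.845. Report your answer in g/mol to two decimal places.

Mg: 0.66 × 24.305 = 16.0413
Fe: 0.34 × 55.845 = 18.9873
Ca: 1 × 40.078 = 40.0780
Si: 2 × 28.085 = 56.1700
O: 6 × 15.999 = 95.9940
Summing the contributions gives the formula mass.

227.27 g/mol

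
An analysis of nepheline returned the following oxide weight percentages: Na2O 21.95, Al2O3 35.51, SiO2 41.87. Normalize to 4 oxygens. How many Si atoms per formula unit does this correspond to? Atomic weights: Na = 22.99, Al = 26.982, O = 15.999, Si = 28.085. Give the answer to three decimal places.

Na2O (M=61.979): mol = 0.35415; Na = 0.70830, O = 0.35415.
Al2O3 (M=101.961): mol = 0.34827; Al = 0.69654, O = 1.04481.
SiO2 (M=60.083): mol = 0.69687; Si = 0.69687, O = 1.39374.
ΣO = 2.79270; factor = 4/ΣO = 1.43231.
Si apfu = 0.69687 × 1.43231 = 0.998.

0.998 Si apfu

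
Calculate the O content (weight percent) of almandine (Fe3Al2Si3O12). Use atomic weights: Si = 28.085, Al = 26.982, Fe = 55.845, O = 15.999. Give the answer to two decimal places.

38.57 weight percent

M(Fe3Al2Si3O12) = 497.742 g/mol.
O contributes 12 × 15.999 = 191.988 g per mole.
191.988/497.742 = 0.3857 → 38.57%.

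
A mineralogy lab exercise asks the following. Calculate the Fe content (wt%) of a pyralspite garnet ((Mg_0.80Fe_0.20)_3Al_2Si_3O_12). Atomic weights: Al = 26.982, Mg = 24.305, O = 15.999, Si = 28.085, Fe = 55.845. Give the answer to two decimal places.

M((Mg_0.80Fe_0.20)_3Al_2Si_3O_12) = 422.046 g/mol.
Fe contributes 0.60 × 55.845 = 33.507 g per mole.
33.507/422.046 = 0.0794 → 7.94%.

7.94 wt%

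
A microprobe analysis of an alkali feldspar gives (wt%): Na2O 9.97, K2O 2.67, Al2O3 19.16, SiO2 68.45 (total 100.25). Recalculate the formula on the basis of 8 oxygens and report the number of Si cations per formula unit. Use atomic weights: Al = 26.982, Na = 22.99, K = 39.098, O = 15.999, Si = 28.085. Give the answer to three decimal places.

Na2O: 9.97/61.979 = 0.16086 mol → 0.32172 mol Na, 0.16086 mol O.
K2O: 2.67/94.195 = 0.02835 mol → 0.05670 mol K, 0.02835 mol O.
Al2O3: 19.16/101.961 = 0.18791 mol → 0.37582 mol Al, 0.56373 mol O.
SiO2: 68.45/60.083 = 1.13926 mol → 1.13926 mol Si, 2.27852 mol O.
Total oxygen = 3.03146 mol. Normalization factor = 8/3.03146 = 2.63899.
Si per 8 O = 1.13926 × 2.63899 = 3.006.

3.006 Si apfu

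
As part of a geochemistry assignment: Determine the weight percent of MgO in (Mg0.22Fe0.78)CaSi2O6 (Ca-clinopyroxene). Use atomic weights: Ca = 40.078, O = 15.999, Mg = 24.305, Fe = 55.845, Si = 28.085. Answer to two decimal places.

Molar mass of (Mg0.22Fe0.78)CaSi2O6 = 0.22*24.305 + 0.78*55.845 + 1*40.078 + 2*28.085 + 6*15.999 = 241.148 g/mol.
Each formula unit contains 0.22 Mg, equivalent to 0.22/1 = 0.2200 mol MgO.
M(MgO) = 1×24.305 + 1×15.999 = 40.304 g/mol.
Mass of MgO per formula unit = 0.2200 × 40.304 = 8.867 g.
MgO wt% = 8.867 / 241.148 × 100 = 3.68%.

3.68 wt%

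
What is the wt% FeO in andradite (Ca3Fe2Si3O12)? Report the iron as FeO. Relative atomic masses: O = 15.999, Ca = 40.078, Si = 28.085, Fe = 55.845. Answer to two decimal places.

Formula mass = 508.167 g/mol.
2 Fe → 2.0000 mol FeO per formula unit; M(FeO) = 71.844, so FeO mass = 143.688 g.
143.688/508.167 × 100 = 28.28 wt%.

28.28 wt%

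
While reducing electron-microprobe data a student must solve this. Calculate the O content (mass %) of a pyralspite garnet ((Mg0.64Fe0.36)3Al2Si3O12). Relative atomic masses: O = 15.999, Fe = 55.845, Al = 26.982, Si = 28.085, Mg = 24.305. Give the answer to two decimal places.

Molar mass of (Mg0.64Fe0.36)3Al2Si3O12: 1.92·24.305 + 1.08·55.845 + 2·26.982 + 3·28.085 + 12·15.999 = 437.185 g/mol.
Mass of O per formula unit: 12 × 15.999 = 191.988 g.
Weight fraction O = 191.988 / 437.185 = 0.4391.

43.91 mass %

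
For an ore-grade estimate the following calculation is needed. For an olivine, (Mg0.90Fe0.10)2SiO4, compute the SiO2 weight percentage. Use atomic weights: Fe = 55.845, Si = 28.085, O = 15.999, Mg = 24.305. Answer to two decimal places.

Molar mass of (Mg0.90Fe0.10)2SiO4 = 1.80·24.305 + 0.20·55.845 + 1·28.085 + 4·15.999 = 146.999 g/mol.
Each formula unit contains 1 Si, equivalent to 1/1 = 1.0000 mol SiO2.
M(SiO2) = 1×28.085 + 2×15.999 = 60.083 g/mol.
Mass of SiO2 per formula unit = 1.0000 × 60.083 = 60.083 g.
SiO2 wt% = 60.083 / 146.999 × 100 = 40.87%.

40.87 wt%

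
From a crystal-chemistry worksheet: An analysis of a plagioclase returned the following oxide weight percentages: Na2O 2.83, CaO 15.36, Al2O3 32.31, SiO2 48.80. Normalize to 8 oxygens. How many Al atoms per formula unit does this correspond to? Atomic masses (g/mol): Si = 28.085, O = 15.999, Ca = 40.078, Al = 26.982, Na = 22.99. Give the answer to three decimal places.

Na2O (M=61.979): mol = 0.04566; Na = 0.09132, O = 0.04566.
CaO (M=56.077): mol = 0.27391; Ca = 0.27391, O = 0.27391.
Al2O3 (M=101.961): mol = 0.31689; Al = 0.63378, O = 0.95067.
SiO2 (M=60.083): mol = 0.81221; Si = 0.81221, O = 1.62442.
ΣO = 2.89466; factor = 8/ΣO = 2.76371.
Al apfu = 0.63378 × 2.76371 = 1.752.

1.752 Al apfu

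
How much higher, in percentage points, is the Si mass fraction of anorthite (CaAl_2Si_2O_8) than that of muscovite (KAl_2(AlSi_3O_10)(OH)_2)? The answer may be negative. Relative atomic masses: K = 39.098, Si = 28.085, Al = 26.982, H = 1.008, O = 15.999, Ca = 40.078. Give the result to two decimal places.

M(CaAl_2Si_2O_8) = 278.204 g/mol, so wt% Si = 56.170/278.204 × 100 = 20.19%.
M(KAl_2(AlSi_3O_10)(OH)_2) = 398.303 g/mol, so wt% Si = 84.255/398.303 × 100 = 21.15%.
20.19 − 21.15 = -0.96 pp.

-0.96 percentage points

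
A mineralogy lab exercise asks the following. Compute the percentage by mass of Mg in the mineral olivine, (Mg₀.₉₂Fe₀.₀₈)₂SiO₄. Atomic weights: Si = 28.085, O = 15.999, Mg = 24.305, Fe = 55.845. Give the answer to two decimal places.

30.69 weight percent

M((Mg₀.₉₂Fe₀.₀₈)₂SiO₄) = 145.737 g/mol.
Mg contributes 1.84 × 24.305 = 44.721 g per mole.
44.721/145.737 = 0.3069 → 30.69%.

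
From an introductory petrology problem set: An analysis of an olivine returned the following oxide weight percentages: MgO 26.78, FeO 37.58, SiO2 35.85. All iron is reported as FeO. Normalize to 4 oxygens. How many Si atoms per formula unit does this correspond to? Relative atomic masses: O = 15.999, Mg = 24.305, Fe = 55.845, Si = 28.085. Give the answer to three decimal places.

MgO (M=40.304): mol = 0.66445; Mg = 0.66445, O = 0.66445.
FeO (M=71.844): mol = 0.52308; Fe = 0.52308, O = 0.52308.
SiO2 (M=60.083): mol = 0.59667; Si = 0.59667, O = 1.19334.
ΣO = 2.38087; factor = 4/ΣO = 1.68006.
Si apfu = 0.59667 × 1.68006 = 1.002.

1.002 Si apfu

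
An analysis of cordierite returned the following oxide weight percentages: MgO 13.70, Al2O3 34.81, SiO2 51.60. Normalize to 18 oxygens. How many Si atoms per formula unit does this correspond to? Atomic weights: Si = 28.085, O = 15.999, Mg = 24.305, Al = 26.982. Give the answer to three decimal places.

5.016 Si apfu

MgO: 13.70/40.304 = 0.33992 mol → 0.33992 mol Mg, 0.33992 mol O.
Al2O3: 34.81/101.961 = 0.34141 mol → 0.68282 mol Al, 1.02423 mol O.
SiO2: 51.60/60.083 = 0.85881 mol → 0.85881 mol Si, 1.71762 mol O.
Total oxygen = 3.08177 mol. Normalization factor = 18/3.08177 = 5.84080.
Si per 18 O = 0.85881 × 5.84080 = 5.016.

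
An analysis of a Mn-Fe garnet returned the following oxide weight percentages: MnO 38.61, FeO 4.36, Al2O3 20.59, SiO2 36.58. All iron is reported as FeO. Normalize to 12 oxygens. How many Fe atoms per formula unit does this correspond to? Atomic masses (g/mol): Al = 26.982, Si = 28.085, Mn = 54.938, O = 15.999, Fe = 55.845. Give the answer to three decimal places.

0.300 Fe apfu

MnO (M=70.937): mol = 0.54429; Mn = 0.54429, O = 0.54429.
FeO (M=71.844): mol = 0.06069; Fe = 0.06069, O = 0.06069.
Al2O3 (M=101.961): mol = 0.20194; Al = 0.40388, O = 0.60582.
SiO2 (M=60.083): mol = 0.60882; Si = 0.60882, O = 1.21764.
ΣO = 2.42844; factor = 12/ΣO = 4.94144.
Fe apfu = 0.06069 × 4.94144 = 0.300.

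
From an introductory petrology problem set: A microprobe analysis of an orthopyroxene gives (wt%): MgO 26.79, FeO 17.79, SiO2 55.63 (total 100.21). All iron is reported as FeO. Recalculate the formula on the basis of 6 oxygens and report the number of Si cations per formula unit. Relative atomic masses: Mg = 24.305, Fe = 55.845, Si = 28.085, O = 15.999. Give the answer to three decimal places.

2.010 Si apfu

MgO (M=40.304): mol = 0.66470; Mg = 0.66470, O = 0.66470.
FeO (M=71.844): mol = 0.24762; Fe = 0.24762, O = 0.24762.
SiO2 (M=60.083): mol = 0.92589; Si = 0.92589, O = 1.85178.
ΣO = 2.76410; factor = 6/ΣO = 2.17069.
Si apfu = 0.92589 × 2.17069 = 2.010.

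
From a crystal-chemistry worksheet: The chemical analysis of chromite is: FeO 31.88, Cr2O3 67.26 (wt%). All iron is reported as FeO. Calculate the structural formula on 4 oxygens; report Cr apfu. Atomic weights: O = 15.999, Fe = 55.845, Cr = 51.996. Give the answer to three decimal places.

1.999 Cr apfu

FeO (M=71.844): mol = 0.44374; Fe = 0.44374, O = 0.44374.
Cr2O3 (M=151.989): mol = 0.44253; Cr = 0.88506, O = 1.32759.
ΣO = 1.77133; factor = 4/ΣO = 2.25819.
Cr apfu = 0.88506 × 2.25819 = 1.999.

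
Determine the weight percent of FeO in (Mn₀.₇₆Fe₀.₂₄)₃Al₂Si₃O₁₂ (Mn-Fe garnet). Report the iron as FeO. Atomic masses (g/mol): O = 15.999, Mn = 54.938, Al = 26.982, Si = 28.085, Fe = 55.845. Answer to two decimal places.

10.44 wt%

M((Mn₀.₇₆Fe₀.₂₄)₃Al₂Si₃O₁₂) = 495.674 g/mol; M(FeO) = 71.844 g/mol.
Moles FeO per formula unit = 0.72 Fe ÷ 1 = 0.7200.
FeO fraction = (0.7200 × 71.844) / 495.674 = 51.728/495.674 = 0.1044.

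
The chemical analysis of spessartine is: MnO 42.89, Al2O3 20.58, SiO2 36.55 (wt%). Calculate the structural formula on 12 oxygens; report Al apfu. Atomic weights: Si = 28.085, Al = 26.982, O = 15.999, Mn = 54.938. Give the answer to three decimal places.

42.89 wt% MnO ÷ 70.937 g/mol = 0.60462 mol, giving 0.60462 Mn and 0.60462 O.
20.58 wt% Al2O3 ÷ 101.961 g/mol = 0.20184 mol, giving 0.40368 Al and 0.60552 O.
36.55 wt% SiO2 ÷ 60.083 g/mol = 0.60833 mol, giving 0.60833 Si and 1.21666 O.
Oxygen sums to 2.42680; scaling by 12/2.42680 = 4.94478 puts the formula on 12 O.
Al: 0.40368 × 4.94478 = 1.996 atoms per formula unit.

1.996 Al apfu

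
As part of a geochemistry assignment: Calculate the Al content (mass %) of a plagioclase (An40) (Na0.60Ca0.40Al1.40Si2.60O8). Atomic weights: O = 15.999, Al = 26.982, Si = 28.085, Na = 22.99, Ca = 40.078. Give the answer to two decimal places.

14.06 mass %

Molar mass of Na0.60Ca0.40Al1.40Si2.60O8: 0.60*22.99 + 0.40*40.078 + 1.40*26.982 + 2.60*28.085 + 8*15.999 = 268.613 g/mol.
Mass of Al per formula unit: 1.40 × 26.982 = 37.775 g.
Weight fraction Al = 37.775 / 268.613 = 0.1406.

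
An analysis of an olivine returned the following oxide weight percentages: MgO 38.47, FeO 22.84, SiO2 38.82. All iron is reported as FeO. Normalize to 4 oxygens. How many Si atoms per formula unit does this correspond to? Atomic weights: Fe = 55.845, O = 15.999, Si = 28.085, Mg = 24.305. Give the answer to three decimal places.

1.008 Si apfu

38.47 wt% MgO ÷ 40.304 g/mol = 0.95450 mol, giving 0.95450 Mg and 0.95450 O.
22.84 wt% FeO ÷ 71.844 g/mol = 0.31791 mol, giving 0.31791 Fe and 0.31791 O.
38.82 wt% SiO2 ÷ 60.083 g/mol = 0.64611 mol, giving 0.64611 Si and 1.29222 O.
Oxygen sums to 2.56463; scaling by 4/2.56463 = 1.55968 puts the formula on 4 O.
Si: 0.64611 × 1.55968 = 1.008 atoms per formula unit.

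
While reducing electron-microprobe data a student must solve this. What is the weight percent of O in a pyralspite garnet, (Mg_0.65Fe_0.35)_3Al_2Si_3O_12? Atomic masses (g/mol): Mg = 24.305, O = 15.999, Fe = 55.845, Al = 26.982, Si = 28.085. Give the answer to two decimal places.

44.01 weight percent

Formula mass = 1.95×24.305 + 1.05×55.845 + 2×26.982 + 3×28.085 + 12×15.999 = 436.239 g/mol, of which 191.988 g is O.
So O makes up 191.988/436.239 = 0.4401 of the mass, i.e. 44.01%.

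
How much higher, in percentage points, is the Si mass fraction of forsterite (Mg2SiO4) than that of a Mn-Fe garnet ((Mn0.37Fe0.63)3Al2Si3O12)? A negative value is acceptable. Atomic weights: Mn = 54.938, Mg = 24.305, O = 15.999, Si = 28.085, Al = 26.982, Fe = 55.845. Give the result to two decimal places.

Si in Mg2SiO4: molar mass 140.691 g/mol; 1×28.085 = 28.085 g → 19.96 wt%.
Si in (Mn0.37Fe0.63)3Al2Si3O12: molar mass 496.735 g/mol; 3×28.085 = 84.255 g → 16.96 wt%.
Difference = 19.96 − 16.96 = 3.00 percentage points.

3.00 percentage points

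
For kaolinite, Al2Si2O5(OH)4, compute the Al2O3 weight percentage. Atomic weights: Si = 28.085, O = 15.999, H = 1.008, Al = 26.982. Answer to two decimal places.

39.50 wt%

Formula mass = 258.157 g/mol.
2 Al → 1.0000 mol Al2O3 per formula unit; M(Al2O3) = 101.961, so Al2O3 mass = 101.961 g.
101.961/258.157 × 100 = 39.50 wt%.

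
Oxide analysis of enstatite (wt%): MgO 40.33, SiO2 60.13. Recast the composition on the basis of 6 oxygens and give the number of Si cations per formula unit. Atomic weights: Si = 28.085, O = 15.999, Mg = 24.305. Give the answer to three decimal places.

2.000 Si apfu

40.33 wt% MgO ÷ 40.304 g/mol = 1.00065 mol, giving 1.00065 Mg and 1.00065 O.
60.13 wt% SiO2 ÷ 60.083 g/mol = 1.00078 mol, giving 1.00078 Si and 2.00156 O.
Oxygen sums to 3.00221; scaling by 6/3.00221 = 1.99853 puts the formula on 6 O.
Si: 1.00078 × 1.99853 = 2.000 atoms per formula unit.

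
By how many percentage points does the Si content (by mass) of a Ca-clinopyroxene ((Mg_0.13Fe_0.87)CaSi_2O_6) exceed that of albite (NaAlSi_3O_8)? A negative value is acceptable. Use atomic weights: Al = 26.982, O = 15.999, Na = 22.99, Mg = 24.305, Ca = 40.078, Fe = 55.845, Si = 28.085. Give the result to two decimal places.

M((Mg_0.13Fe_0.87)CaSi_2O_6) = 243.987 g/mol, so wt% Si = 56.170/243.987 × 100 = 23.02%.
M(NaAlSi_3O_8) = 262.219 g/mol, so wt% Si = 84.255/262.219 × 100 = 32.13%.
23.02 − 32.13 = -9.11 pp.

-9.11 percentage points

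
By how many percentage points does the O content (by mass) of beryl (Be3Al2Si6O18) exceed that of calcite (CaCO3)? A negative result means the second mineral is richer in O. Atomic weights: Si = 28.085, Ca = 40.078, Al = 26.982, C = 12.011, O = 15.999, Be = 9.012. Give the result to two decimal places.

5.62 percentage points

First mineral: 287.982 g O in 537.492 g formula = 53.58 wt% O.
Second mineral: 47.997 g O in 100.086 g formula = 47.96 wt% O.
53.58% − 47.96% gives a difference of 5.62 percentage points.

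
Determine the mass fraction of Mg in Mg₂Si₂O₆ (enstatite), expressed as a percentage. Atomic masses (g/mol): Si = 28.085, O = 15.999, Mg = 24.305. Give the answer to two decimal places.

24.21 weight percent

Molar mass of Mg₂Si₂O₆: 2×24.305 + 2×28.085 + 6×15.999 = 200.774 g/mol.
Mass of Mg per formula unit: 2 × 24.305 = 48.610 g.
Weight fraction Mg = 48.610 / 200.774 = 0.2421.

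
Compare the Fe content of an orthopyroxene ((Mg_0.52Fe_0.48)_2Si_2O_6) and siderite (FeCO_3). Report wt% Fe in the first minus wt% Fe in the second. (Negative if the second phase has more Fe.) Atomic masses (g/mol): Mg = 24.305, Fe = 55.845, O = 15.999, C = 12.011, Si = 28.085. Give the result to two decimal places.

-25.00 percentage points

M((Mg_0.52Fe_0.48)_2Si_2O_6) = 231.052 g/mol, so wt% Fe = 53.611/231.052 × 100 = 23.20%.
M(FeCO_3) = 115.853 g/mol, so wt% Fe = 55.845/115.853 × 100 = 48.20%.
23.20 − 48.20 = -25.00 pp.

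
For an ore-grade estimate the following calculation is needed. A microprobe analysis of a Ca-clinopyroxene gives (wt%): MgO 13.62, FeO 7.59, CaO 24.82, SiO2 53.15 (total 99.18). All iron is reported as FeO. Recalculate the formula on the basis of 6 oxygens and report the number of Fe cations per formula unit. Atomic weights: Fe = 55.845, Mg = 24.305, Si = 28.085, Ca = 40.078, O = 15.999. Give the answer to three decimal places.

MgO (M=40.304): mol = 0.33793; Mg = 0.33793, O = 0.33793.
FeO (M=71.844): mol = 0.10565; Fe = 0.10565, O = 0.10565.
CaO (M=56.077): mol = 0.44261; Ca = 0.44261, O = 0.44261.
SiO2 (M=60.083): mol = 0.88461; Si = 0.88461, O = 1.76922.
ΣO = 2.65541; factor = 6/ΣO = 2.25954.
Fe apfu = 0.10565 × 2.25954 = 0.239.

0.239 Fe apfu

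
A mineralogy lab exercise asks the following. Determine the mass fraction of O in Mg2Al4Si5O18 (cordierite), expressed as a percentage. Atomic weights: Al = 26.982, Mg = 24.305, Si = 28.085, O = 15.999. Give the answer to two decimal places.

Molar mass of Mg2Al4Si5O18: 2×24.305 + 4×26.982 + 5×28.085 + 18×15.999 = 584.945 g/mol.
Mass of O per formula unit: 18 × 15.999 = 287.982 g.
Weight fraction O = 287.982 / 584.945 = 0.4923.

49.23 weight percent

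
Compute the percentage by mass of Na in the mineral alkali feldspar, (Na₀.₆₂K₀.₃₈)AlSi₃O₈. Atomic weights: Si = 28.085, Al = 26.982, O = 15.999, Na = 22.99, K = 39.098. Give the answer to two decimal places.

Molar mass of (Na₀.₆₂K₀.₃₈)AlSi₃O₈: 0.62×22.99 + 0.38×39.098 + 1×26.982 + 3×28.085 + 8×15.999 = 268.340 g/mol.
Mass of Na per formula unit: 0.62 × 22.99 = 14.254 g.
Weight fraction Na = 14.254 / 268.340 = 0.0531.

5.31 weight percent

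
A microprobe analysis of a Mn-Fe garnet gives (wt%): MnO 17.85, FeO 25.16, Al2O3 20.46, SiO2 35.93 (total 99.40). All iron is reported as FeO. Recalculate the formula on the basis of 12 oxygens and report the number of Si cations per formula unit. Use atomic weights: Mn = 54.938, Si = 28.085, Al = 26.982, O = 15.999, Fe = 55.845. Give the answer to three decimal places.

2.990 Si apfu

MnO: 17.85/70.937 = 0.25163 mol → 0.25163 mol Mn, 0.25163 mol O.
FeO: 25.16/71.844 = 0.35020 mol → 0.35020 mol Fe, 0.35020 mol O.
Al2O3: 20.46/101.961 = 0.20066 mol → 0.40132 mol Al, 0.60198 mol O.
SiO2: 35.93/60.083 = 0.59801 mol → 0.59801 mol Si, 1.19602 mol O.
Total oxygen = 2.39983 mol. Normalization factor = 12/2.39983 = 5.00035.
Si per 12 O = 0.59801 × 5.00035 = 2.990.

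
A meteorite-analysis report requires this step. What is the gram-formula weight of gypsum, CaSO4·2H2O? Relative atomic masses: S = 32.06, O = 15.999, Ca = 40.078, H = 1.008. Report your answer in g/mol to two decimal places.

The formula mass is the sum 1*40.078 + 1*32.06 + 6*15.999 + 4*1.008.

172.16 g/mol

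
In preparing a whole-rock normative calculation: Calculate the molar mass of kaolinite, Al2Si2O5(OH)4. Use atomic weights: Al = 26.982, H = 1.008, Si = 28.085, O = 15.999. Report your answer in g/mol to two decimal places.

258.16 g/mol

Al: 2 × 26.982 = 53.9640
Si: 2 × 28.085 = 56.1700
O: 9 × 15.999 = 143.9910
H: 4 × 1.008 = 4.0320
Summing the contributions gives the formula mass.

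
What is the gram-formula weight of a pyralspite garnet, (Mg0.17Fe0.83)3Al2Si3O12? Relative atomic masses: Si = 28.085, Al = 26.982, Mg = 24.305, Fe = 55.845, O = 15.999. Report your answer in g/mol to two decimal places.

The formula mass is the sum 0.51×24.305 + 2.49×55.845 + 2×26.982 + 3×28.085 + 12×15.999.

481.66 g/mol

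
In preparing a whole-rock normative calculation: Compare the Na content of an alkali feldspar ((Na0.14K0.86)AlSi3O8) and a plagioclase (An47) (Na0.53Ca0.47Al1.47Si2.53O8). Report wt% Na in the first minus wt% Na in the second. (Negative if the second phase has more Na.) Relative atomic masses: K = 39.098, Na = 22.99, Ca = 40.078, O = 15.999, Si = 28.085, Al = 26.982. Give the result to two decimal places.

M((Na0.14K0.86)AlSi3O8) = 276.072 g/mol, so wt% Na = 3.219/276.072 × 100 = 1.17%.
M(Na0.53Ca0.47Al1.47Si2.53O8) = 269.732 g/mol, so wt% Na = 12.185/269.732 × 100 = 4.52%.
1.17 − 4.52 = -3.35 pp.

-3.35 percentage points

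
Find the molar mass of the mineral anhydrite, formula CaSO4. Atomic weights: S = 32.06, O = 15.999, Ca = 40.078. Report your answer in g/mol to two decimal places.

136.13 g/mol

Ca: 1 × 40.078 = 40.0780
S: 1 × 32.06 = 32.0600
O: 4 × 15.999 = 63.9960
Summing the contributions gives the formula mass.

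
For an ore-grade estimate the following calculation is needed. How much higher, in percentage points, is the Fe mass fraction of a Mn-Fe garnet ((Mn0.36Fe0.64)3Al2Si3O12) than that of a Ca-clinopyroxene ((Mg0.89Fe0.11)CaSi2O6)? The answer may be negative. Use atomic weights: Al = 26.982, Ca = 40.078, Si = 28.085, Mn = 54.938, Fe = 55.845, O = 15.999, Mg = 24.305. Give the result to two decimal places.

Fe in (Mn0.36Fe0.64)3Al2Si3O12: molar mass 496.762 g/mol; 1.92×55.845 = 107.222 g → 21.58 wt%.
Fe in (Mg0.89Fe0.11)CaSi2O6: molar mass 220.016 g/mol; 0.11×55.845 = 6.143 g → 2.79 wt%.
Difference = 21.58 − 2.79 = 18.79 percentage points.

18.79 percentage points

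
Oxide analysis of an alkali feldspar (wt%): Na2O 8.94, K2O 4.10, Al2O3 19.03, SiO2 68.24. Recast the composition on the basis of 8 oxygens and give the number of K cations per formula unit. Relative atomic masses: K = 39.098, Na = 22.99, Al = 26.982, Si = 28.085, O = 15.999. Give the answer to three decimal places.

Na2O (M=61.979): mol = 0.14424; Na = 0.28848, O = 0.14424.
K2O (M=94.195): mol = 0.04353; K = 0.08706, O = 0.04353.
Al2O3 (M=101.961): mol = 0.18664; Al = 0.37328, O = 0.55992.
SiO2 (M=60.083): mol = 1.13576; Si = 1.13576, O = 2.27152.
ΣO = 3.01921; factor = 8/ΣO = 2.64970.
K apfu = 0.08706 × 2.64970 = 0.231.

0.231 K apfu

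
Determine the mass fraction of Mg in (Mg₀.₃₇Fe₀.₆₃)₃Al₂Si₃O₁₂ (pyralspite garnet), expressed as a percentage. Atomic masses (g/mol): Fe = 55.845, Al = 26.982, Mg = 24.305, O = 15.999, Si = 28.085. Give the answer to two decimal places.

M((Mg₀.₃₇Fe₀.₆₃)₃Al₂Si₃O₁₂) = 462.733 g/mol.
Mg contributes 1.11 × 24.305 = 26.979 g per mole.
26.979/462.733 = 0.0583 → 5.83%.

5.83 wt%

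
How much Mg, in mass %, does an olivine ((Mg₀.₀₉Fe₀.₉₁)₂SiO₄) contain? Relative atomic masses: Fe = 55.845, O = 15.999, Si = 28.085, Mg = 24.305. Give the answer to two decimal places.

M((Mg₀.₀₉Fe₀.₉₁)₂SiO₄) = 198.094 g/mol.
Mg contributes 0.18 × 24.305 = 4.375 g per mole.
4.375/198.094 = 0.0221 → 2.21%.

2.21 mass %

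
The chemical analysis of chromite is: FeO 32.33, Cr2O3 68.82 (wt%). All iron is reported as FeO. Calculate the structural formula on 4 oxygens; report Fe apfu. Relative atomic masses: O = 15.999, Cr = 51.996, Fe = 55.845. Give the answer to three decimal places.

0.995 Fe apfu

FeO (M=71.844): mol = 0.45000; Fe = 0.45000, O = 0.45000.
Cr2O3 (M=151.989): mol = 0.45280; Cr = 0.90560, O = 1.35840.
ΣO = 1.80840; factor = 4/ΣO = 2.21190.
Fe apfu = 0.45000 × 2.21190 = 0.995.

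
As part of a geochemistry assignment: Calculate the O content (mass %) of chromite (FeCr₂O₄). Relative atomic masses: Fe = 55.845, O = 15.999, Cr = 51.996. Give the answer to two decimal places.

28.59 mass %

M(FeCr₂O₄) = 223.833 g/mol.
O contributes 4 × 15.999 = 63.996 g per mole.
63.996/223.833 = 0.2859 → 28.59%.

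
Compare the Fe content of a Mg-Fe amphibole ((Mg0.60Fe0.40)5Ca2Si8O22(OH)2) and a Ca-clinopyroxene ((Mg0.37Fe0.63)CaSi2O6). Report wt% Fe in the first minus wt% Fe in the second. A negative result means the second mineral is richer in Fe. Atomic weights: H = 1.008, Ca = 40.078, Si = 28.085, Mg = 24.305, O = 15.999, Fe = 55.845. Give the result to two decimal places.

M((Mg0.60Fe0.40)5Ca2Si8O22(OH)2) = 875.433 g/mol, so wt% Fe = 111.690/875.433 × 100 = 12.76%.
M((Mg0.37Fe0.63)CaSi2O6) = 236.417 g/mol, so wt% Fe = 35.182/236.417 × 100 = 14.88%.
12.76 − 14.88 = -2.12 pp.

-2.12 percentage points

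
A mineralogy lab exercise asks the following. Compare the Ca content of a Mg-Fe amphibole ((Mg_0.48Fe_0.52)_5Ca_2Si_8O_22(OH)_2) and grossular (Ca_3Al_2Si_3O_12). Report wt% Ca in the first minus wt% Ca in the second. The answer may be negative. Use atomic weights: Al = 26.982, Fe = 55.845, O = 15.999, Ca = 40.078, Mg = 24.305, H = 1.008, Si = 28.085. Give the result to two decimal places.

M((Mg_0.48Fe_0.52)_5Ca_2Si_8O_22(OH)_2) = 894.357 g/mol, so wt% Ca = 80.156/894.357 × 100 = 8.96%.
M(Ca_3Al_2Si_3O_12) = 450.441 g/mol, so wt% Ca = 120.234/450.441 × 100 = 26.69%.
8.96 − 26.69 = -17.73 pp.

-17.73 percentage points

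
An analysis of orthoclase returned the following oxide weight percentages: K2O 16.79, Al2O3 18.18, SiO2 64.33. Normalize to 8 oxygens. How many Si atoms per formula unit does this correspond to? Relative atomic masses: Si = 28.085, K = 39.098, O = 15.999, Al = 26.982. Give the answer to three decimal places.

16.79 wt% K2O ÷ 94.195 g/mol = 0.17825 mol, giving 0.35650 K and 0.17825 O.
18.18 wt% Al2O3 ÷ 101.961 g/mol = 0.17830 mol, giving 0.35660 Al and 0.53490 O.
64.33 wt% SiO2 ÷ 60.083 g/mol = 1.07069 mol, giving 1.07069 Si and 2.14138 O.
Oxygen sums to 2.85453; scaling by 8/2.85453 = 2.80256 puts the formula on 8 O.
Si: 1.07069 × 2.80256 = 3.001 atoms per formula unit.

3.001 Si apfu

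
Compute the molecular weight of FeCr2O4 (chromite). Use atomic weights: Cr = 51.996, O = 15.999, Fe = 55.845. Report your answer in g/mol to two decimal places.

The formula mass is the sum 1*55.845 + 2*51.996 + 4*15.999.

223.83 g/mol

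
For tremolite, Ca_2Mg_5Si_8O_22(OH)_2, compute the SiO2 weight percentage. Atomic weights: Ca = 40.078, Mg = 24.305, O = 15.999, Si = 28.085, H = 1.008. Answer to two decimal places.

59.17 wt%

M(Ca_2Mg_5Si_8O_22(OH)_2) = 812.353 g/mol; M(SiO2) = 60.083 g/mol.
Moles SiO2 per formula unit = 8 Si ÷ 1 = 8.0000.
SiO2 fraction = (8.0000 × 60.083) / 812.353 = 480.664/812.353 = 0.5917.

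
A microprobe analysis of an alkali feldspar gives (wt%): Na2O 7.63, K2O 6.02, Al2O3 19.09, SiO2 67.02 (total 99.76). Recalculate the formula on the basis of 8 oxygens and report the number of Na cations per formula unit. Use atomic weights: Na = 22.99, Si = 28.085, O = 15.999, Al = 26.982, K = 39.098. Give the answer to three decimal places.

0.661 Na apfu

Na2O: 7.63/61.979 = 0.12311 mol → 0.24622 mol Na, 0.12311 mol O.
K2O: 6.02/94.195 = 0.06391 mol → 0.12782 mol K, 0.06391 mol O.
Al2O3: 19.09/101.961 = 0.18723 mol → 0.37446 mol Al, 0.56169 mol O.
SiO2: 67.02/60.083 = 1.11546 mol → 1.11546 mol Si, 2.23092 mol O.
Total oxygen = 2.97963 mol. Normalization factor = 8/2.97963 = 2.68490.
Na per 8 O = 0.24622 × 2.68490 = 0.661.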